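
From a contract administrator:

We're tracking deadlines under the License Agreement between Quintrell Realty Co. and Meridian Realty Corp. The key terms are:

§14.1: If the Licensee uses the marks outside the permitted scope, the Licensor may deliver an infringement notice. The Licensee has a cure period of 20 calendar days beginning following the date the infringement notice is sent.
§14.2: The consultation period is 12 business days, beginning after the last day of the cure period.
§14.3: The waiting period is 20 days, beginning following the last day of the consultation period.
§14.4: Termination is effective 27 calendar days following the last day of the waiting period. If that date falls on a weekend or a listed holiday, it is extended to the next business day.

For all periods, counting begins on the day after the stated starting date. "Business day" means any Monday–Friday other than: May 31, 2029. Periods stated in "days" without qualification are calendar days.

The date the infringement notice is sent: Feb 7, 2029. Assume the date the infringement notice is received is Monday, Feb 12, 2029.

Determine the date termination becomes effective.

May 1, 2029

The last day of the cure period: Feb 7, 2029 + 20 days = Feb 27, 2029.
From Tuesday, Feb 27, 2029, 12 business days (Feb 28, Mar 1, Mar 2, Mar 5, …, Mar 13, Mar 14, Mar 15, skipping weekends) brings us to Thursday, Mar 15, 2029, which is the last day of the consultation period.
The last day of the waiting period: 20 calendar days after Mar 15, 2029 is Apr 4, 2029.
The date termination becomes effective: 27 calendar days after Apr 4, 2029 is May 1, 2029. May 1, 2029 is a Tuesday and is not a listed holiday, so no roll-forward applies.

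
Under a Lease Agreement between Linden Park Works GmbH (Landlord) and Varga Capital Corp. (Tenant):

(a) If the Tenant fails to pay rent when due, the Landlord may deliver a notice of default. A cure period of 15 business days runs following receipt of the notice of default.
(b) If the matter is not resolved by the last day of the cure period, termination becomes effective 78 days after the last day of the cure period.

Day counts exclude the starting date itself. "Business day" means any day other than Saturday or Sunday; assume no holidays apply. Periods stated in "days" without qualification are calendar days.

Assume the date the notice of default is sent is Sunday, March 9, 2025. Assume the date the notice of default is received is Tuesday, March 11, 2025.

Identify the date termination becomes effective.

June 18, 2025

The last day of the cure period: 15 business days after Tuesday, March 11, 2025, skipping weekends — Mar 12, Mar 13, Mar 14, Mar 17, …, Mar 28, Mar 31, Apr 1 — lands on Tuesday, April 1, 2025.
The date termination becomes effective: April 1, 2025 + 78 days = June 18, 2025.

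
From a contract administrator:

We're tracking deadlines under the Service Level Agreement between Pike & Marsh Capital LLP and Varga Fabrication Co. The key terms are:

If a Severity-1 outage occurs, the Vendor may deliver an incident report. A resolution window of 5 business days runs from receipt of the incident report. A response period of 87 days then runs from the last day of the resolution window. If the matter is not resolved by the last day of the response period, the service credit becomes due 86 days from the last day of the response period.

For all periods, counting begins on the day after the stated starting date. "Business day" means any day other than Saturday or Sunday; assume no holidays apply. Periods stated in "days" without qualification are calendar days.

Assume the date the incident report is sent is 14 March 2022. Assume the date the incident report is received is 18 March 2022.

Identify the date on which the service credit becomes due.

14 September 2022

The last day of the resolution window: 5 business days after Friday, 18 March 2022, skipping weekends — Mar 21, Mar 22, Mar 23, Mar 24, Mar 25 — lands on Friday, 25 March 2022.
The last day of the response period: 87 calendar days after 25 March 2022 is 20 June 2022.
The date on which the service credit becomes due: 20 June 2022 + 86 days = 14 September 2022.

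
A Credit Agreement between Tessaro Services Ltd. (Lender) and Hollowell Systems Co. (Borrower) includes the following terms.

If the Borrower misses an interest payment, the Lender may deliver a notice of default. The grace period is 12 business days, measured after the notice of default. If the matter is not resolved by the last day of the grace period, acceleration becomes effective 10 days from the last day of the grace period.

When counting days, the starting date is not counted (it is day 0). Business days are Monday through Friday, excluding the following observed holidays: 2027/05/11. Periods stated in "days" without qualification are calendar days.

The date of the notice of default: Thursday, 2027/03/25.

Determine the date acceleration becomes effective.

2027/04/22

The last day of the grace period: counting 12 business days from Thursday, 2027/03/25 (Mar 26, Mar 29, Mar 30, Mar 31, …, Apr 8, Apr 9, Apr 12, skipping weekends) reaches Monday, 2027/04/12.
The date acceleration becomes effective: 2027/04/12 + 10 days = 2027/04/22.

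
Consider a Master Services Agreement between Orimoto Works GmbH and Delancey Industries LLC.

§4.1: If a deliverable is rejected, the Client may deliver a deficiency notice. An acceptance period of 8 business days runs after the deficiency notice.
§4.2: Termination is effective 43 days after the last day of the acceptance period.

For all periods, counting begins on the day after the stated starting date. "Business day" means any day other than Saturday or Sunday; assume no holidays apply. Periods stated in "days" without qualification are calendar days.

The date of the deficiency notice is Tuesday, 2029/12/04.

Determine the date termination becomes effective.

2030/01/26

The last day of the acceptance period: 8 business days after Tuesday, 2029/12/04, skipping weekends — Dec 5, Dec 6, Dec 7, Dec 10, Dec 11, Dec 12, Dec 13, Dec 14 — lands on Friday, 2029/12/14.
The date termination becomes effective: 2029/12/14 + 43 days = 2030/01/26.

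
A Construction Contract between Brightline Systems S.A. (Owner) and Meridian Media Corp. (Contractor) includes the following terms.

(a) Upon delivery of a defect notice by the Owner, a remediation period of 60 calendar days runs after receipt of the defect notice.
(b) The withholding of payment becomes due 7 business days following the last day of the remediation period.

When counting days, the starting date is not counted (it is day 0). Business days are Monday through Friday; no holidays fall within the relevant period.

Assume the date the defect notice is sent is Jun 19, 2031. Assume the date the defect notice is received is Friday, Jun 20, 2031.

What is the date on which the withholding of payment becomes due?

Adding 60 calendar days to Jun 20, 2031 gives Aug 19, 2031, which is the last day of the remediation period.
From Tuesday, Aug 19, 2031, 7 business days (Aug 20, Aug 21, Aug 22, Aug 25, Aug 26, Aug 27, Aug 28, skipping weekends) brings us to Thursday, Aug 28, 2031, which is the date on which the withholding of payment becomes due.

Aug 28, 2031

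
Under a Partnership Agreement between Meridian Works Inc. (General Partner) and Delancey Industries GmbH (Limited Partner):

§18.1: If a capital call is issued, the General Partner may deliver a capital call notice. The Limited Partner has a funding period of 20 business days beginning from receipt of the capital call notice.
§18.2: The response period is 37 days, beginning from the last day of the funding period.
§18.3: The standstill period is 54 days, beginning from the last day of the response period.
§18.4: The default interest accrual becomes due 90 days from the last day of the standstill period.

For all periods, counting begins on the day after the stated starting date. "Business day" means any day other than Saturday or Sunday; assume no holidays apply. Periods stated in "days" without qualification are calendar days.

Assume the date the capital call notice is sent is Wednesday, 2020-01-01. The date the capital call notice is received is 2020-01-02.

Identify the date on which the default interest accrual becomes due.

The last day of the funding period: counting 20 business days from Thursday, 2020-01-02 (Jan 3, Jan 6, Jan 7, Jan 8, …, Jan 28, Jan 29, Jan 30, skipping weekends) reaches Thursday, 2020-01-30.
The last day of the response period: 2020-01-30 + 37 days = 2020-03-07.
Adding 54 calendar days to 2020-03-07 gives 2020-04-30, which is the last day of the standstill period.
The date on which the default interest accrual becomes due: 2020-04-30 + 90 days = 2020-07-29.

2020-07-29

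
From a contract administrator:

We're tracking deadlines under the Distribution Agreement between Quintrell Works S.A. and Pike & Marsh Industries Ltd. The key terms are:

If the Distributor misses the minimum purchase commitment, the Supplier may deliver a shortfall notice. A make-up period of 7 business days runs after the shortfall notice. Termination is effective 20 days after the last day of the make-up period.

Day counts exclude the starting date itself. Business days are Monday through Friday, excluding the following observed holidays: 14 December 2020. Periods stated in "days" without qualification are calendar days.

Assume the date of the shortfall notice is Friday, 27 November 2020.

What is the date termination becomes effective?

The last day of the make-up period: 7 business days after Friday, 27 November 2020, skipping weekends — Nov 30, Dec 1, Dec 2, Dec 3, Dec 4, Dec 7, Dec 8 — lands on Tuesday, 8 December 2020.
The date termination becomes effective: 20 calendar days after 8 December 2020 is 28 December 2020.

28 December 2020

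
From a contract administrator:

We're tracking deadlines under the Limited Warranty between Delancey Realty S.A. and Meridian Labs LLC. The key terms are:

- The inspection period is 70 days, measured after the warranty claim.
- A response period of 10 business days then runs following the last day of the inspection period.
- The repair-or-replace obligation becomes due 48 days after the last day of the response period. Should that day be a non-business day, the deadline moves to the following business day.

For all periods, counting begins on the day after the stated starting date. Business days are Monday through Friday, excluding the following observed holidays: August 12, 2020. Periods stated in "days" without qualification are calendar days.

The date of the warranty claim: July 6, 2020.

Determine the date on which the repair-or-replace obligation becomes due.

November 16, 2020

The last day of the inspection period: July 6, 2020 + 70 days = September 14, 2020.
From Monday, September 14, 2020, 10 business days (Sep 15, Sep 16, Sep 17, Sep 18, Sep 21, Sep 22, Sep 23, Sep 24, Sep 25, Sep 28, skipping weekends) brings us to Monday, September 28, 2020, which is the last day of the response period.
The date on which the repair-or-replace obligation becomes due: September 28, 2020 + 48 days = November 15, 2020. That falls on a Sunday, so it rolls to the next business day, Monday, November 16, 2020.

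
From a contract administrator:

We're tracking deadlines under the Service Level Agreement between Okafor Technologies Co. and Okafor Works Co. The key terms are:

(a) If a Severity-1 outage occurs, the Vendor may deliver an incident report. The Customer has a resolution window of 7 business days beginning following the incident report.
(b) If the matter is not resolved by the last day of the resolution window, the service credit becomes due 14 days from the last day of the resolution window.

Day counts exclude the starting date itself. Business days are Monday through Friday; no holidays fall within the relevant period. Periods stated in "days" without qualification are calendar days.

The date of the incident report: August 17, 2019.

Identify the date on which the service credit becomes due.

September 10, 2019

The last day of the resolution window: counting 7 business days from Saturday, August 17, 2019 (Aug 19, Aug 20, Aug 21, Aug 22, Aug 23, Aug 26, Aug 27, skipping weekends) reaches Tuesday, August 27, 2019.
Adding 14 calendar days to August 27, 2019 gives September 10, 2019, which is the date on which the service credit becomes due.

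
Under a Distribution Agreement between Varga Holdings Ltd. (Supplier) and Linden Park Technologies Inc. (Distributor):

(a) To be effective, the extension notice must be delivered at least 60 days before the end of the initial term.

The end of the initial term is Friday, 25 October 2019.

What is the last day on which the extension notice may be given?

26 August 2019

25 October 2019 minus 60 days is 26 August 2019.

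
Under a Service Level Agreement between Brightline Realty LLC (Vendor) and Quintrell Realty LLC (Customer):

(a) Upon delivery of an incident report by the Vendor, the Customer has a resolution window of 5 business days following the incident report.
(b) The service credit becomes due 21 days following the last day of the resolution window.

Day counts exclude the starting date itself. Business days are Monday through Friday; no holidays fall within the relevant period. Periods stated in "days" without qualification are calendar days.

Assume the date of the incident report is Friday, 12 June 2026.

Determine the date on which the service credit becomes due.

The last day of the resolution window: 5 business days after Friday, 12 June 2026, skipping weekends — Jun 15, Jun 16, Jun 17, Jun 18, Jun 19 — lands on Friday, 19 June 2026.
The date on which the service credit becomes due: 19 June 2026 + 21 days = 10 July 2026.

10 July 2026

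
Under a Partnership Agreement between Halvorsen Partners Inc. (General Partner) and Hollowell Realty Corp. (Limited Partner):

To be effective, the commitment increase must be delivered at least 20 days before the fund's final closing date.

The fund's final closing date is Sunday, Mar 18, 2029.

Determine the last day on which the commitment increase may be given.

Feb 26, 2029

Mar 18, 2029 minus 20 days is Feb 26, 2029.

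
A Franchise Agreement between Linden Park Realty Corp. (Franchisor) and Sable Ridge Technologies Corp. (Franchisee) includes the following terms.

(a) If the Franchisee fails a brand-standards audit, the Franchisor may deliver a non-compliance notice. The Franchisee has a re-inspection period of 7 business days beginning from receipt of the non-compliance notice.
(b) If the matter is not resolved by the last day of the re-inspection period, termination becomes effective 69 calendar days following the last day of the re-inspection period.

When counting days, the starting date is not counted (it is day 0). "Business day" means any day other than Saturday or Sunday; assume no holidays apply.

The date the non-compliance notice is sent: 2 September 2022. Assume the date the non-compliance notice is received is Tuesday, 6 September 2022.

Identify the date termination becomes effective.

The last day of the re-inspection period: counting 7 business days from Tuesday, 6 September 2022 (Sep 7, Sep 8, Sep 9, Sep 12, Sep 13, Sep 14, Sep 15, skipping weekends) reaches Thursday, 15 September 2022.
Adding 69 calendar days to 15 September 2022 gives 23 November 2022, which is the date termination becomes effective.

23 November 2022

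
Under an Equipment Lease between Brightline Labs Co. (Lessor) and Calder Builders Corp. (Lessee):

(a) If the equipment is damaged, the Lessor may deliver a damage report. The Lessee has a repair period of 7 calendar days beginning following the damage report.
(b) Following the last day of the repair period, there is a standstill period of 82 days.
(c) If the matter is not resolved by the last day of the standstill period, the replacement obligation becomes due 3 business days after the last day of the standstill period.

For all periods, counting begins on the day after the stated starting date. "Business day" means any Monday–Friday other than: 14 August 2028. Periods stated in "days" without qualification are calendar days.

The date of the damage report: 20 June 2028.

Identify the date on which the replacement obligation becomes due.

Adding 7 calendar days to 20 June 2028 gives 27 June 2028, which is the last day of the repair period.
The last day of the standstill period: 82 calendar days after 27 June 2028 is 17 September 2028.
The date on which the replacement obligation becomes due: counting 3 business days from Sunday, 17 September 2028 (Sep 18, Sep 19, Sep 20, skipping weekends) reaches Wednesday, 20 September 2028.

20 September 2028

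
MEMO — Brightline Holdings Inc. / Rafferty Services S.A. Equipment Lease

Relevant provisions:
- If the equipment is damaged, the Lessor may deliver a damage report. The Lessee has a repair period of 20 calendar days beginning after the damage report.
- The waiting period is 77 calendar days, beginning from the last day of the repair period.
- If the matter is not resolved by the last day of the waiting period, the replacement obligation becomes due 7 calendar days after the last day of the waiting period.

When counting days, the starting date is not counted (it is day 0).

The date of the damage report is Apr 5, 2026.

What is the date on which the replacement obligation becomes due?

The last day of the repair period: Apr 5, 2026 + 20 days = Apr 25, 2026.
The last day of the waiting period: 77 calendar days after Apr 25, 2026 is Jul 11, 2026.
The date on which the replacement obligation becomes due: Jul 11, 2026 + 7 days = Jul 18, 2026.

Jul 18, 2026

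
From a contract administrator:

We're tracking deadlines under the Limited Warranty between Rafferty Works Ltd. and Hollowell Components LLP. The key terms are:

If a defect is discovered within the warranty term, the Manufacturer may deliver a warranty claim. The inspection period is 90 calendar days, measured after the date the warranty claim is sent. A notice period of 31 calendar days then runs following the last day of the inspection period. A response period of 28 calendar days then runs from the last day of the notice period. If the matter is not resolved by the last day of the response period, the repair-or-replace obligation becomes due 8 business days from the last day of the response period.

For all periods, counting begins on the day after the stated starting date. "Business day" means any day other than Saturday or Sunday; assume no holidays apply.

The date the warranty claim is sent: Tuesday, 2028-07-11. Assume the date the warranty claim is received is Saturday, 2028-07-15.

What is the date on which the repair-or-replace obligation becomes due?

2028-12-19

Adding 90 calendar days to 2028-07-11 gives 2028-10-09, which is the last day of the inspection period.
The last day of the notice period: 2028-10-09 + 31 days = 2028-11-09.
The last day of the response period: 2028-11-09 + 28 days = 2028-12-07.
From Thursday, 2028-12-07, 8 business days (Dec 8, Dec 11, Dec 12, Dec 13, Dec 14, Dec 15, Dec 18, Dec 19, skipping weekends) brings us to Tuesday, 2028-12-19, which is the date on which the repair-or-replace obligation becomes due.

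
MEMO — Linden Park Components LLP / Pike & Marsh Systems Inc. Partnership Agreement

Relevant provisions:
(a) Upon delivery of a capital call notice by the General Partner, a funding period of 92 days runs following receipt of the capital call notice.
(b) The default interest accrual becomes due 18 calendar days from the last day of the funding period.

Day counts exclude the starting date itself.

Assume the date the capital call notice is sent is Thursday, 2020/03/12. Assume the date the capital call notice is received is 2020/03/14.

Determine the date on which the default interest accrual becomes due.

Adding 92 calendar days to 2020/03/14 gives 2020/06/14, which is the last day of the funding period.
Adding 18 calendar days to 2020/06/14 gives 2020/07/02, which is the date on which the default interest accrual becomes due.

2020/07/02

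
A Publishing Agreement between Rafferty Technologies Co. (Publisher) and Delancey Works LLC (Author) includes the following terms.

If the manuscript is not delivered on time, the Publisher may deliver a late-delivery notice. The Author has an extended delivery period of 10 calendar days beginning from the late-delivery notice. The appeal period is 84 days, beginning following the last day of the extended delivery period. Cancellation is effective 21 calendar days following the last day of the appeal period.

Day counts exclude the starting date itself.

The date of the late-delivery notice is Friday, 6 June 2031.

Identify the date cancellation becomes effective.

The last day of the extended delivery period: 6 June 2031 + 10 days = 16 June 2031.
Adding 84 calendar days to 16 June 2031 gives 8 September 2031, which is the last day of the appeal period.
The date cancellation becomes effective: 21 calendar days after 8 September 2031 is 29 September 2031.

29 September 2031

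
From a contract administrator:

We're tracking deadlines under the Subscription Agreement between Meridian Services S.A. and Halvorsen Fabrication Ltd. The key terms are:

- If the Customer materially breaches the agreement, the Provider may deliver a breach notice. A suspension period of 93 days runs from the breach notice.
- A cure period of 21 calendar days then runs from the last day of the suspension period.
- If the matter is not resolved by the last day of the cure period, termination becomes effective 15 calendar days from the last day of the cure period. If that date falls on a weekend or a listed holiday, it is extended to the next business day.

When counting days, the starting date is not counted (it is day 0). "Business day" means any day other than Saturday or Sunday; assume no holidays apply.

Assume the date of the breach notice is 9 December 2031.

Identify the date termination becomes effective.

Adding 93 calendar days to 9 December 2031 gives 11 March 2032, which is the last day of the suspension period.
The last day of the cure period: 21 calendar days after 11 March 2032 is 1 April 2032.
Adding 15 calendar days to 1 April 2032 gives 16 April 2032, which is the date termination becomes effective. 16 April 2032 is a Friday, so no roll-forward applies.

16 April 2032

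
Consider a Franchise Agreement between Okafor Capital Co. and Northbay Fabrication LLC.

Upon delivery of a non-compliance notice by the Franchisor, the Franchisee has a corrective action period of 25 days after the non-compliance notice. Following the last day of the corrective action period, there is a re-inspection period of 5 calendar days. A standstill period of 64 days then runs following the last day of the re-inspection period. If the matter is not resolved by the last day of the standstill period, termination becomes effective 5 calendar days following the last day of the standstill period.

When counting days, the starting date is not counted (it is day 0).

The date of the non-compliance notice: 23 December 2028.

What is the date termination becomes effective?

1 April 2029

The last day of the corrective action period: 23 December 2028 + 25 days = 17 January 2029.
The last day of the re-inspection period: 5 calendar days after 17 January 2029 is 22 January 2029.
The last day of the standstill period: 22 January 2029 + 64 days = 27 March 2029.
The date termination becomes effective: 27 March 2029 + 5 days = 1 April 2029.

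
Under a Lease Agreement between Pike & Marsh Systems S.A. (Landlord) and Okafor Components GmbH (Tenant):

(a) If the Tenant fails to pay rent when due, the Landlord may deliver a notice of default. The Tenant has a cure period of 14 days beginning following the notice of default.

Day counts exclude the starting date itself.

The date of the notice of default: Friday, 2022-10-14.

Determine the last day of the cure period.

2022-10-28

The last day of the cure period: 2022-10-14 + 14 days = 2022-10-28.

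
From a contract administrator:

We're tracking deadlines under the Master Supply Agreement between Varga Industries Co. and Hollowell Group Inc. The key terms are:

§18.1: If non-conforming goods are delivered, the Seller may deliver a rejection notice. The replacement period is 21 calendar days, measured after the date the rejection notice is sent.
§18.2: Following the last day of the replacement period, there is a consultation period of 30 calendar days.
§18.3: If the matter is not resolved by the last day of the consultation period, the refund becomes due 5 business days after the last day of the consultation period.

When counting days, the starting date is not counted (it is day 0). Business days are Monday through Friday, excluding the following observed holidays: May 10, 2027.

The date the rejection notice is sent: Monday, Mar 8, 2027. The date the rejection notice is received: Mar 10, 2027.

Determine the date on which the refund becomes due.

May 5, 2027

The last day of the replacement period: 21 calendar days after Mar 8, 2027 is Mar 29, 2027.
The last day of the consultation period: Mar 29, 2027 + 30 days = Apr 28, 2027.
The date on which the refund becomes due: 5 business days after Wednesday, Apr 28, 2027, skipping weekends — Apr 29, Apr 30, May 3, May 4, May 5 — lands on Wednesday, May 5, 2027.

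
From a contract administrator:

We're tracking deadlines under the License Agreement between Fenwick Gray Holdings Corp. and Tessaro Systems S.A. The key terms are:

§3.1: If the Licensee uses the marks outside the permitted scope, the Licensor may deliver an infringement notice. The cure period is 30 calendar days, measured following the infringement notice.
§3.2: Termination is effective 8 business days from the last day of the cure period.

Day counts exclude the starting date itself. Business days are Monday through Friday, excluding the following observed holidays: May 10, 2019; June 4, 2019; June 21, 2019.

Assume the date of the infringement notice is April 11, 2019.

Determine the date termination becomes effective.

May 22, 2019

Adding 30 calendar days to April 11, 2019 gives May 11, 2019, which is the last day of the cure period.
The date termination becomes effective: 8 business days after Saturday, May 11, 2019, skipping weekends — May 13, May 14, May 15, May 16, May 17, May 20, May 21, May 22 — lands on Wednesday, May 22, 2019.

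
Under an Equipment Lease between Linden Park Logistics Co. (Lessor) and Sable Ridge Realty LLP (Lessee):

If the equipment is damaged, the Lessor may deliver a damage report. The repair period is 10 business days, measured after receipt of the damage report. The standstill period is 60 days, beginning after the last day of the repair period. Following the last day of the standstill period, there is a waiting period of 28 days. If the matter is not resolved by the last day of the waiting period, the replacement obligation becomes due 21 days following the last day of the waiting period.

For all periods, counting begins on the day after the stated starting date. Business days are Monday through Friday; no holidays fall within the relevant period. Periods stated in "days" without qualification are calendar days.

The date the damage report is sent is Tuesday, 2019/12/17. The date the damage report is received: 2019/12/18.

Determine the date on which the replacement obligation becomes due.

2020/04/19

The last day of the repair period: counting 10 business days from Wednesday, 2019/12/18 (Dec 19, Dec 20, Dec 23, Dec 24, Dec 25, Dec 26, Dec 27, Dec 30, Dec 31, Jan 1, skipping weekends) reaches Wednesday, 2020/01/01.
The last day of the standstill period: 60 calendar days after 2020/01/01 is 2020/03/01.
The last day of the waiting period: 28 calendar days after 2020/03/01 is 2020/03/29.
Adding 21 calendar days to 2020/03/29 gives 2020/04/19, which is the date on which the replacement obligation becomes due.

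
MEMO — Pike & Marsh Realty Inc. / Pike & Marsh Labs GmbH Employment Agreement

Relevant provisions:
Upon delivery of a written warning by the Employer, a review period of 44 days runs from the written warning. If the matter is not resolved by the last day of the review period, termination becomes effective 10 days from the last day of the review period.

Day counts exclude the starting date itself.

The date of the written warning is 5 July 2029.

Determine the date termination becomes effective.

The last day of the review period: 5 July 2029 + 44 days = 18 August 2029.
The date termination becomes effective: 10 calendar days after 18 August 2029 is 28 August 2029.

28 August 2029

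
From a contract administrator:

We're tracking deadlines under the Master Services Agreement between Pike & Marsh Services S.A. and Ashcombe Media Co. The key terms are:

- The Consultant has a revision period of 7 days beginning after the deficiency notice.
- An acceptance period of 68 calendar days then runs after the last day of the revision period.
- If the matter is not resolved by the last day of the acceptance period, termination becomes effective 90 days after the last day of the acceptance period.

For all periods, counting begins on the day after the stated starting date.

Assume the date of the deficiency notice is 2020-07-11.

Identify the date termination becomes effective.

2020-12-23

Adding 7 calendar days to 2020-07-11 gives 2020-07-18, which is the last day of the revision period.
The last day of the acceptance period: 2020-07-18 + 68 days = 2020-09-24.
Adding 90 calendar days to 2020-09-24 gives 2020-12-23, which is the date termination becomes effective.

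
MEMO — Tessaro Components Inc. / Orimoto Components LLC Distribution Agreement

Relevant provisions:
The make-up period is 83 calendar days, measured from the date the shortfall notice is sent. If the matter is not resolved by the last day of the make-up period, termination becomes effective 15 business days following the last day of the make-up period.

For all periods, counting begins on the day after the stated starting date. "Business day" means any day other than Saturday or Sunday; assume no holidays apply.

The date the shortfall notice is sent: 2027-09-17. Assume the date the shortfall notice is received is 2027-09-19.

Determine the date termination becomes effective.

2027-12-30

Adding 83 calendar days to 2027-09-17 gives 2027-12-09, which is the last day of the make-up period.
The date termination becomes effective: 15 business days after Thursday, 2027-12-09, skipping weekends — Dec 10, Dec 13, Dec 14, Dec 15, …, Dec 28, Dec 29, Dec 30 — lands on Thursday, 2027-12-30.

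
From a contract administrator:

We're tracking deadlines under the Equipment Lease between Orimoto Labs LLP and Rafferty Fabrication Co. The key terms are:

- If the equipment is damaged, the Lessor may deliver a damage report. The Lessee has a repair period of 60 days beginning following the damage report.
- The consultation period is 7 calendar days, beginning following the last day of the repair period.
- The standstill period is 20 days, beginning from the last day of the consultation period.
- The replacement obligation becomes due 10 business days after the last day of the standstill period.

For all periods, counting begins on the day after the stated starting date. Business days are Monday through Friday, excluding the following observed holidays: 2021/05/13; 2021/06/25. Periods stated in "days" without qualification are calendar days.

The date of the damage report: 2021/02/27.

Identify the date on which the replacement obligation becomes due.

The last day of the repair period: 2021/02/27 + 60 days = 2021/04/28.
The last day of the consultation period: 7 calendar days after 2021/04/28 is 2021/05/05.
Adding 20 calendar days to 2021/05/05 gives 2021/05/25, which is the last day of the standstill period.
The date on which the replacement obligation becomes due: counting 10 business days from Tuesday, 2021/05/25 (May 26, May 27, May 28, May 31, Jun 1, Jun 2, Jun 3, Jun 4, Jun 7, Jun 8, skipping weekends) reaches Tuesday, 2021/06/08.

2021/06/08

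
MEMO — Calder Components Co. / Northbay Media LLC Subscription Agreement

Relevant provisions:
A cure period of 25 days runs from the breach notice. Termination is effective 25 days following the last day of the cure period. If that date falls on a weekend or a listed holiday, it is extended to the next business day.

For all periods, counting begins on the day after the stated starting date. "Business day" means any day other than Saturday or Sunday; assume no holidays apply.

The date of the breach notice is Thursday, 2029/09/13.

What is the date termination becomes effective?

Adding 25 calendar days to 2029/09/13 gives 2029/10/08, which is the last day of the cure period.
The date termination becomes effective: 25 calendar days after 2029/10/08 is 2029/11/02. 2029/11/02 is a Friday, so no roll-forward applies.

2029/11/02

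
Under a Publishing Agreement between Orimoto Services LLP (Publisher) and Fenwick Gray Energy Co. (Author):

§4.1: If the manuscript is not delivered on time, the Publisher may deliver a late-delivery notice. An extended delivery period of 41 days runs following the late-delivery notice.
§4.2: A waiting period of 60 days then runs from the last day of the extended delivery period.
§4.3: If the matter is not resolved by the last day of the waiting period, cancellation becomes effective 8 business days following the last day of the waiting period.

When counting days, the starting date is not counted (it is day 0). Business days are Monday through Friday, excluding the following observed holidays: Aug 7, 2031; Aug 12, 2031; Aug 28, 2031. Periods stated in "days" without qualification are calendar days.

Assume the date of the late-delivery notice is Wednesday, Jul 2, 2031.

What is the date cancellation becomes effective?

Oct 22, 2031

Adding 41 calendar days to Jul 2, 2031 gives Aug 12, 2031, which is the last day of the extended delivery period.
The last day of the waiting period: Aug 12, 2031 + 60 days = Oct 11, 2031.
The date cancellation becomes effective: counting 8 business days from Saturday, Oct 11, 2031 (Oct 13, Oct 14, Oct 15, Oct 16, Oct 17, Oct 20, Oct 21, Oct 22, skipping weekends) reaches Wednesday, Oct 22, 2031.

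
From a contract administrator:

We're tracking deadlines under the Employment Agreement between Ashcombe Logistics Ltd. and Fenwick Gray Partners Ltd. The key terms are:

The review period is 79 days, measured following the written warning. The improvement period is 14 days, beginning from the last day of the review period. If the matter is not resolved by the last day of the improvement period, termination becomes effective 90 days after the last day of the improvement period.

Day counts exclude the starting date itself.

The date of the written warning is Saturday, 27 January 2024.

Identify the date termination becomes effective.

28 July 2024

The last day of the review period: 27 January 2024 + 79 days = 15 April 2024.
Adding 14 calendar days to 15 April 2024 gives 29 April 2024, which is the last day of the improvement period.
The date termination becomes effective: 90 calendar days after 29 April 2024 is 28 July 2024.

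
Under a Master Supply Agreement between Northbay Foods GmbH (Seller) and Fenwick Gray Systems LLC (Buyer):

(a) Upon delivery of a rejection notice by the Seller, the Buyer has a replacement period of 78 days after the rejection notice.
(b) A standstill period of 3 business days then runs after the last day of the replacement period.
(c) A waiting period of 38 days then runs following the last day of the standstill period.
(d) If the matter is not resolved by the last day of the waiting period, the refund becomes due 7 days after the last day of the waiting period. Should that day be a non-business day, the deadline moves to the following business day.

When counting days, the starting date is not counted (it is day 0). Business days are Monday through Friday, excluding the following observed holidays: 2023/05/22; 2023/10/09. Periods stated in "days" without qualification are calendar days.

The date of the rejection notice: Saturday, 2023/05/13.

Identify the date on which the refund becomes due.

2023/09/18

Adding 78 calendar days to 2023/05/13 gives 2023/07/30, which is the last day of the replacement period.
The last day of the standstill period: 3 business days after Sunday, 2023/07/30, skipping weekends — Jul 31, Aug 1, Aug 2 — lands on Wednesday, 2023/08/02.
The last day of the waiting period: 38 calendar days after 2023/08/02 is 2023/09/09.
The date on which the refund becomes due: 2023/09/09 + 7 days = 2023/09/16. That falls on a Saturday, so it rolls to the next business day, Monday, 2023/09/18.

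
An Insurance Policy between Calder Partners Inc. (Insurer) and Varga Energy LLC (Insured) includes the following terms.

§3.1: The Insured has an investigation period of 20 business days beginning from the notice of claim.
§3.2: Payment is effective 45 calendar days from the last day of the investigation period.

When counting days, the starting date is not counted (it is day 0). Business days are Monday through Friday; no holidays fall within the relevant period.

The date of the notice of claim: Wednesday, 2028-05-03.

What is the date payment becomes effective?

2028-07-15

The last day of the investigation period: counting 20 business days from Wednesday, 2028-05-03 (May 4, May 5, May 8, May 9, …, May 29, May 30, May 31, skipping weekends) reaches Wednesday, 2028-05-31.
The date payment becomes effective: 2028-05-31 + 45 days = 2028-07-15.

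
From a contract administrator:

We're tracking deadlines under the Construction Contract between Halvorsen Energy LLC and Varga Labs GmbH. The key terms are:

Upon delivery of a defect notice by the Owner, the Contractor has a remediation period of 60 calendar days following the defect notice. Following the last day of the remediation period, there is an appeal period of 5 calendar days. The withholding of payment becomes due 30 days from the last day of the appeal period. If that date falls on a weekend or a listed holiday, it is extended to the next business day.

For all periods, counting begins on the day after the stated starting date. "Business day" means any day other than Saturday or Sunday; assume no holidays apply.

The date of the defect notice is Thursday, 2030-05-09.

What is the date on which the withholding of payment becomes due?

2030-08-12

Adding 60 calendar days to 2030-05-09 gives 2030-07-08, which is the last day of the remediation period.
Adding 5 calendar days to 2030-07-08 gives 2030-07-13, which is the last day of the appeal period.
The date on which the withholding of payment becomes due: 2030-07-13 + 30 days = 2030-08-12. 2030-08-12 is a Monday, so no roll-forward applies.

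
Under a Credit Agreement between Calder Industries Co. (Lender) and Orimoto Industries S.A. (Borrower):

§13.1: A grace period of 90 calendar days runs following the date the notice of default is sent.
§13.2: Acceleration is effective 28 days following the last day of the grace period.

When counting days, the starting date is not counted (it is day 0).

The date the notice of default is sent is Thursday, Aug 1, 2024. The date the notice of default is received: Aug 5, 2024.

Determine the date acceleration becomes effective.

Nov 27, 2024

The last day of the grace period: Aug 1, 2024 + 90 days = Oct 30, 2024.
Adding 28 calendar days to Oct 30, 2024 gives Nov 27, 2024, which is the date acceleration becomes effective.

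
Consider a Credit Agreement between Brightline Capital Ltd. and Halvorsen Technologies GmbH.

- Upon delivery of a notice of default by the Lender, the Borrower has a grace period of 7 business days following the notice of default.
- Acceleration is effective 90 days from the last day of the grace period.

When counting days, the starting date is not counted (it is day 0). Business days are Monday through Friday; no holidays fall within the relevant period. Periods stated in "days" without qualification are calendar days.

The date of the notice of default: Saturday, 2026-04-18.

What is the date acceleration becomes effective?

2026-07-27

From Saturday, 2026-04-18, 7 business days (Apr 20, Apr 21, Apr 22, Apr 23, Apr 24, Apr 27, Apr 28, skipping weekends) brings us to Tuesday, 2026-04-28, which is the last day of the grace period.
The date acceleration becomes effective: 90 calendar days after 2026-04-28 is 2026-07-27.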